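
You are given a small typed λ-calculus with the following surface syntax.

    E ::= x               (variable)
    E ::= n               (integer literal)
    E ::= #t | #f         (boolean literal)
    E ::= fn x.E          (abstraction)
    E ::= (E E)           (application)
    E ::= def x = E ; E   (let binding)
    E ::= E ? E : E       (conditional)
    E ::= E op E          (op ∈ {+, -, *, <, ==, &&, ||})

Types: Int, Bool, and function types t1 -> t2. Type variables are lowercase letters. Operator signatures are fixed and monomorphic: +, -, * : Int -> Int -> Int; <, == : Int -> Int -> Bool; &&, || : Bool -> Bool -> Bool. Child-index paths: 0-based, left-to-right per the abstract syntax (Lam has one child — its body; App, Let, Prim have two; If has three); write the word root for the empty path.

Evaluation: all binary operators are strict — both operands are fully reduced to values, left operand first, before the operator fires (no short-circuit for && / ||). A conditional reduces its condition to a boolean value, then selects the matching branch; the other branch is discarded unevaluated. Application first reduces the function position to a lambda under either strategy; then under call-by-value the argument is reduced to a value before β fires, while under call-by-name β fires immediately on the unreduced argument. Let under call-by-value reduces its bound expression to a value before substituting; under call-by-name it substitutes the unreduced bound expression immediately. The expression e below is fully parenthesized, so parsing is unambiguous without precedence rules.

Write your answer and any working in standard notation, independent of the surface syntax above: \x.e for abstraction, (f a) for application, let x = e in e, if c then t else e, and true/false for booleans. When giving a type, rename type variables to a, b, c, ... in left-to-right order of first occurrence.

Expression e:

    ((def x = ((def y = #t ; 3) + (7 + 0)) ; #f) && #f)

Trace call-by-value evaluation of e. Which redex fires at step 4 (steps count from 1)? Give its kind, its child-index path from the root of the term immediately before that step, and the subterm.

Answer: let at 0 : (let x = 10 in false)

Derivation:
step 0: ((let x = ((let y = true in 3) + (7 + 0)) in false) && false)
step 1: [let@0.0.0] ((let x = (3 + (7 + 0)) in false) && false)
step 2: [delta@0.0.1] ((let x = (3 + 7) in false) && false)
step 3: [delta@0.0] ((let x = 10 in false) && false)
step 4: [let@0] (false && false)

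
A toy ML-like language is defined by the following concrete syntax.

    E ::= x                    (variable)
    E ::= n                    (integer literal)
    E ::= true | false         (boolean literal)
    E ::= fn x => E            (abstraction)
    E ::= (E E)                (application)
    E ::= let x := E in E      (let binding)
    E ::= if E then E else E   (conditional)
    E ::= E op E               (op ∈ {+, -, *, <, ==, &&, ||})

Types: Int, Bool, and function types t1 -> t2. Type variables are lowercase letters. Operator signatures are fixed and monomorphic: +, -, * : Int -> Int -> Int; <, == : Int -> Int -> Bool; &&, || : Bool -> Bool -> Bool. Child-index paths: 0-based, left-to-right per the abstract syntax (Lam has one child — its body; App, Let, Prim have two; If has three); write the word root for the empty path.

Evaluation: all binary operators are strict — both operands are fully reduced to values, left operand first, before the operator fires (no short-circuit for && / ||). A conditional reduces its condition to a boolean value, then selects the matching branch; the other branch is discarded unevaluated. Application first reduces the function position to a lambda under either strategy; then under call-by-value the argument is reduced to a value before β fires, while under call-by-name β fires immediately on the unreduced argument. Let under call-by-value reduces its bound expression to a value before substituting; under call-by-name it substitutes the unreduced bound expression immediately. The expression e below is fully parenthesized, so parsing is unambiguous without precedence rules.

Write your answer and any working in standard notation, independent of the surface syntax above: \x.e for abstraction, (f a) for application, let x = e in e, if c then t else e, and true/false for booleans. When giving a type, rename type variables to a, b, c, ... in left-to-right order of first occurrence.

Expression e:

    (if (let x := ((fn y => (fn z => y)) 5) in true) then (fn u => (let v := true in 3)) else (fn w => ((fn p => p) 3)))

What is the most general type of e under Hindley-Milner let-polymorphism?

Working:
y : a
\z._ : b -> a
\y._ : a -> b -> a
  unify a -> b -> a ~ Int -> c
  unify a ~ Int
  unify b -> Int ~ c
_ _ : b -> Int
let x : forall. b -> Int
  unify Bool ~ Bool
let v : Bool
\u._ : d -> Int
p : f
\p._ : f -> f
  unify f -> f ~ Int -> g
  unify f ~ Int
  unify Int ~ g
_ _ : Int
\w._ : e -> Int
  unify d -> Int ~ e -> Int
  unify d ~ e
  unify Int ~ Int

Answer: a -> Int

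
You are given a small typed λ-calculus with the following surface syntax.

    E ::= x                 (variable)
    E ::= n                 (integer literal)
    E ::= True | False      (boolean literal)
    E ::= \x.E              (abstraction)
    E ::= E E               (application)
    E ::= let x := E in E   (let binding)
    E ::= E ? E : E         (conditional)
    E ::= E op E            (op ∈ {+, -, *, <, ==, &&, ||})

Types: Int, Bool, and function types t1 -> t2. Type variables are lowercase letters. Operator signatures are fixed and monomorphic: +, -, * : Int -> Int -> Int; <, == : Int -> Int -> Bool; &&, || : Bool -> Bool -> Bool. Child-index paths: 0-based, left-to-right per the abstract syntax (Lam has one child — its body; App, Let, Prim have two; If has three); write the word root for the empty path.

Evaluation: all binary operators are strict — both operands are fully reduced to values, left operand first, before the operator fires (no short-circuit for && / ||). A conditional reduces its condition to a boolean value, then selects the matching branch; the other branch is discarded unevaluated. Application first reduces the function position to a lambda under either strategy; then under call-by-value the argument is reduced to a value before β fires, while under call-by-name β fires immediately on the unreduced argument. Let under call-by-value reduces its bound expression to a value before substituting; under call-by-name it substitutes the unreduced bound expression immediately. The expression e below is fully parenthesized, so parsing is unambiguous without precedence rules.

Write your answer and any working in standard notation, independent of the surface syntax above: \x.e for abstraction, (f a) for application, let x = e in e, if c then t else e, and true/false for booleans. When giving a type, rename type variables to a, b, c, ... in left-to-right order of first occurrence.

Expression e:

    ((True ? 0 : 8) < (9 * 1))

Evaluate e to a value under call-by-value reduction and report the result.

Answer: true

Working:
step 0: ((if true then 0 else 8) < (9 * 1))
step 1: [if@0] (0 < (9 * 1))
step 2: [delta@1] (0 < 9)
step 3: [delta@root] true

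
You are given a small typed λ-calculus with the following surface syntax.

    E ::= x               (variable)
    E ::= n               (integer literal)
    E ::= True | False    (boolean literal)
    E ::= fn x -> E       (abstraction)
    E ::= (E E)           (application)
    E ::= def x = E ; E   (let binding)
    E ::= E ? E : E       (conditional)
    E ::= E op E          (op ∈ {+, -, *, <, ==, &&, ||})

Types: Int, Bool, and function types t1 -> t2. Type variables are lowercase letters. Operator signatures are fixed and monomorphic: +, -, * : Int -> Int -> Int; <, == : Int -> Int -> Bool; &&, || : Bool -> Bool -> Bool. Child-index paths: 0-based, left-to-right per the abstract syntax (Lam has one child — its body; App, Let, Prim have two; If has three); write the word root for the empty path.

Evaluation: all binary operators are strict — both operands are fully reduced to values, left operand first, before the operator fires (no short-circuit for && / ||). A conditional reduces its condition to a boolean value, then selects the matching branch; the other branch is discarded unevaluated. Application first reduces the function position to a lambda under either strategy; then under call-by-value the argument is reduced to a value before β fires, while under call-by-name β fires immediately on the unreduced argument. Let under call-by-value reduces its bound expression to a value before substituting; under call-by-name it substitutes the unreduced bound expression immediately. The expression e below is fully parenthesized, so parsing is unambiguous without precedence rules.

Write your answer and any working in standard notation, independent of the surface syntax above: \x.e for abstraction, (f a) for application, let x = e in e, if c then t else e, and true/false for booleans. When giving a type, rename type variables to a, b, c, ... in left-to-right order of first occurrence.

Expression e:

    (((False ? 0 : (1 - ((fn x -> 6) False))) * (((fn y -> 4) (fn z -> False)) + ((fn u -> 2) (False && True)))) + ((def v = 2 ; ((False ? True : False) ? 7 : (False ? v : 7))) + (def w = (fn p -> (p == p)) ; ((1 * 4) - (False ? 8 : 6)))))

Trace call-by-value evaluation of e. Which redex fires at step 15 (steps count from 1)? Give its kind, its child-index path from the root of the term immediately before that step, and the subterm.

Answer: if at 1.1.1 : (if false then 8 else 6)

Trace:
step 0: (((if false then 0 else (1 - ((\x.6) false))) * (((\y.4) (\z.false)) + ((\u.2) (false && true)))) + ((let v = 2 in (if (if false then true else false) then 7 else (if false then v else 7))) + (let w = (\p.(p == p)) in ((1 * 4) - (if false then 8 else 6)))))
step 1: [if@0.0] (((1 - ((\x.6) false)) * (((\y.4) (\z.false)) + ((\u.2) (false && true)))) + ((let v = 2 in (if (if false then true else false) then 7 else (if false then v else 7))) + (let w = (\p.(p == p)) in ((1 * 4) - (if false then 8 else 6)))))
step 2: [beta@0.0.1] (((1 - 6) * (((\y.4) (\z.false)) + ((\u.2) (false && true)))) + ((let v = 2 in (if (if false then true else false) then 7 else (if false then v else 7))) + (let w = (\p.(p == p)) in ((1 * 4) - (if false then 8 else 6)))))
step 3: [delta@0.0] ((-5 * (((\y.4) (\z.false)) + ((\u.2) (false && true)))) + ((let v = 2 in (if (if false then true else false) then 7 else (if false then v else 7))) + (let w = (\p.(p == p)) in ((1 * 4) - (if false then 8 else 6)))))
step 4: [beta@0.1.0] ((-5 * (4 + ((\u.2) (false && true)))) + ((let v = 2 in (if (if false then true else false) then 7 else (if false then v else 7))) + (let w = (\p.(p == p)) in ((1 * 4) - (if false then 8 else 6)))))
step 5: [delta@0.1.1.1] ((-5 * (4 + ((\u.2) false))) + ((let v = 2 in (if (if false then true else false) then 7 else (if false then v else 7))) + (let w = (\p.(p == p)) in ((1 * 4) - (if false then 8 else 6)))))
step 6: [beta@0.1.1] ((-5 * (4 + 2)) + ((let v = 2 in (if (if false then true else false) then 7 else (if false then v else 7))) + (let w = (\p.(p == p)) in ((1 * 4) - (if false then 8 else 6)))))
step 7: [delta@0.1] ((-5 * 6) + ((let v = 2 in (if (if false then true else false) then 7 else (if false then v else 7))) + (let w = (\p.(p == p)) in ((1 * 4) - (if false then 8 else 6)))))
step 8: [delta@0] (-30 + ((let v = 2 in (if (if false then true else false) then 7 else (if false then v else 7))) + (let w = (\p.(p == p)) in ((1 * 4) - (if false then 8 else 6)))))
step 9: [let@1.0] (-30 + ((if (if false then true else false) then 7 else (if false then 2 else 7)) + (let w = (\p.(p == p)) in ((1 * 4) - (if false then 8 else 6)))))
step 10: [if@1.0.0] (-30 + ((if false then 7 else (if false then 2 else 7)) + (let w = (\p.(p == p)) in ((1 * 4) - (if false then 8 else 6)))))
step 11: [if@1.0] (-30 + ((if false then 2 else 7) + (let w = (\p.(p == p)) in ((1 * 4) - (if false then 8 else 6)))))
step 12: [if@1.0] (-30 + (7 + (let w = (\p.(p == p)) in ((1 * 4) - (if false then 8 else 6)))))
step 13: [let@1.1] (-30 + (7 + ((1 * 4) - (if false then 8 else 6))))
step 14: [delta@1.1.0] (-30 + (7 + (4 - (if false then 8 else 6))))
step 15: [if@1.1.1] (-30 + (7 + (4 - 6)))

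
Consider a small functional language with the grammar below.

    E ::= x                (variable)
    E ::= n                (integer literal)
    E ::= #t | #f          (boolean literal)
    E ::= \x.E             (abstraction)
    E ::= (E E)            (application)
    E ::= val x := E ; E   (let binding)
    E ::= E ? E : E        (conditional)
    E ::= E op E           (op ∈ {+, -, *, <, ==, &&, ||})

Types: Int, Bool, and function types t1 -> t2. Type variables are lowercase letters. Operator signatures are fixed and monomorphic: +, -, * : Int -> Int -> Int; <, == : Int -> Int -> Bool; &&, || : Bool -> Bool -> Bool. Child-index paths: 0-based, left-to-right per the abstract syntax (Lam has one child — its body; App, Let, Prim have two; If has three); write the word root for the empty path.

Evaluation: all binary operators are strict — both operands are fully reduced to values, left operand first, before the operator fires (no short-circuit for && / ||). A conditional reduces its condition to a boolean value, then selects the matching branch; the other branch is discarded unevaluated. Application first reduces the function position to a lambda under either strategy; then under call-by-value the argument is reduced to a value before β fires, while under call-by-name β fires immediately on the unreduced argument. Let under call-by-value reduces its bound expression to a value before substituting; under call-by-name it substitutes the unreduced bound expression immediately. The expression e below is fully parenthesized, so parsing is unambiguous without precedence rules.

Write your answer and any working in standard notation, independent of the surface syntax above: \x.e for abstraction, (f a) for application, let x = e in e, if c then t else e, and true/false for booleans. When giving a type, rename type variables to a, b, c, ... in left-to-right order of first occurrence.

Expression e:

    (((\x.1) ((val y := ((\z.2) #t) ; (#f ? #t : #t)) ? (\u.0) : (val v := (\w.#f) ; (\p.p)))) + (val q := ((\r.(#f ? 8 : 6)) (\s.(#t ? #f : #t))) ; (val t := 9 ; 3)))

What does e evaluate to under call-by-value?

Working:
step 0: (((\x.1) (if (let y = ((\z.2) true) in (if false then true else true)) then (\u.0) else (let v = (\w.false) in (\p.p)))) + (let q = ((\r.(if false then 8 else 6)) (\s.(if true then false else true))) in (let t = 9 in 3)))
step 1: [beta@0.1.0.0] (((\x.1) (if (let y = 2 in (if false then true else true)) then (\u.0) else (let v = (\w.false) in (\p.p)))) + (let q = ((\r.(if false then 8 else 6)) (\s.(if true then false else true))) in (let t = 9 in 3)))
step 2: [let@0.1.0] (((\x.1) (if (if false then true else true) then (\u.0) else (let v = (\w.false) in (\p.p)))) + (let q = ((\r.(if false then 8 else 6)) (\s.(if true then false else true))) in (let t = 9 in 3)))
step 3: [if@0.1.0] (((\x.1) (if true then (\u.0) else (let v = (\w.false) in (\p.p)))) + (let q = ((\r.(if false then 8 else 6)) (\s.(if true then false else true))) in (let t = 9 in 3)))
step 4: [if@0.1] (((\x.1) (\u.0)) + (let q = ((\r.(if false then 8 else 6)) (\s.(if true then false else true))) in (let t = 9 in 3)))
step 5: [beta@0] (1 + (let q = ((\r.(if false then 8 else 6)) (\s.(if true then false else true))) in (let t = 9 in 3)))
step 6: [beta@1.0] (1 + (let q = (if false then 8 else 6) in (let t = 9 in 3)))
step 7: [if@1.0] (1 + (let q = 6 in (let t = 9 in 3)))
step 8: [let@1] (1 + (let t = 9 in 3))
step 9: [let@1] (1 + 3)
step 10: [delta@root] 4

Answer: 4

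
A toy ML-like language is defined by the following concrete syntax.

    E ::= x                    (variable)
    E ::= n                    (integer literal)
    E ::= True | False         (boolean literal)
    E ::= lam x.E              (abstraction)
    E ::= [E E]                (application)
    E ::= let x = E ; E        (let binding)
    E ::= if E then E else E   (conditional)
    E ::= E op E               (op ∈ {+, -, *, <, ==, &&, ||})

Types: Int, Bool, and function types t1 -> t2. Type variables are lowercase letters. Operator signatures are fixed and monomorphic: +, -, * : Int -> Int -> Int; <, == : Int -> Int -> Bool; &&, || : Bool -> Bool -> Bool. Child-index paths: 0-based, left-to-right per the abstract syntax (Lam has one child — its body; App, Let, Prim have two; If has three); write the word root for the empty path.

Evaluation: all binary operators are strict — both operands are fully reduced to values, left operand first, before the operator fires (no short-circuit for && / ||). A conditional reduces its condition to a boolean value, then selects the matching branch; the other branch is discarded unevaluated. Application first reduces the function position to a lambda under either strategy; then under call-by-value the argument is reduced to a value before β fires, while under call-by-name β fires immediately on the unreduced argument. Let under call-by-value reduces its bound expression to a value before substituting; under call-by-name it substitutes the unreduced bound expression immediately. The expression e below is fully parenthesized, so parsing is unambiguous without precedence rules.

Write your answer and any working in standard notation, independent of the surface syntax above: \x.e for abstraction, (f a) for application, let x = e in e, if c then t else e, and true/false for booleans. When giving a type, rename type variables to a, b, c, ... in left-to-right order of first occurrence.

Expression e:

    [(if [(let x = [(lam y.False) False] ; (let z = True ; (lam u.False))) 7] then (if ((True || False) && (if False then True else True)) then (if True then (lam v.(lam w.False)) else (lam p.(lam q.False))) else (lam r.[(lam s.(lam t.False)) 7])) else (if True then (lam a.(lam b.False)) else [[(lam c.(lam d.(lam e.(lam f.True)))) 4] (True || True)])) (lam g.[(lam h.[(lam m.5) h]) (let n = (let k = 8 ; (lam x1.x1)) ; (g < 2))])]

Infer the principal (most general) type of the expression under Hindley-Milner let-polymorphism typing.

Working:
\y._ : a -> Bool
  unify a -> Bool ~ Bool -> b
  unify a ~ Bool
  unify Bool ~ b
_ _ : Bool
let x : Bool
let z : Bool
\u._ : c -> Bool
  unify c -> Bool ~ Int -> d
  unify c ~ Int
  unify Bool ~ d
_ _ : Bool
  unify Bool ~ Bool
  unify Bool ~ Bool
  unify Bool ~ Bool
  unify Bool ~ Bool
  unify Bool ~ Bool
  unify Bool ~ Bool
  unify Bool ~ Bool
  unify Bool ~ Bool
  unify Bool ~ Bool
\w._ : f -> Bool
\v._ : e -> f -> Bool
\q._ : h -> Bool
\p._ : g -> h -> Bool
  unify e -> f -> Bool ~ g -> h -> Bool
  unify e ~ g
  unify f -> Bool ~ h -> Bool
  unify f ~ h
  unify Bool ~ Bool
\t._ : k -> Bool
\s._ : j -> k -> Bool
  unify j -> k -> Bool ~ Int -> l
  unify j ~ Int
  unify k -> Bool ~ l
_ _ : k -> Bool
\r._ : i -> k -> Bool
  unify g -> h -> Bool ~ i -> k -> Bool
  unify g ~ i
  unify h -> Bool ~ k -> Bool
  unify h ~ k
  unify Bool ~ Bool
  unify Bool ~ Bool
\b._ : n -> Bool
\a._ : m -> n -> Bool
\f._ : r -> Bool
\e._ : q -> r -> Bool
\d._ : p -> q -> r -> Bool
\c._ : o -> p -> q -> r -> Bool
  unify o -> p -> q -> r -> Bool ~ Int -> s
  unify o ~ Int
  unify p -> q -> r -> Bool ~ s
_ _ : p -> q -> r -> Bool
  unify Bool ~ Bool
  unify Bool ~ Bool
  unify p -> q -> r -> Bool ~ Bool -> t
  unify p ~ Bool
  unify q -> r -> Bool ~ t
_ _ : q -> r -> Bool
  unify m -> n -> Bool ~ q -> r -> Bool
  unify m ~ q
  unify n -> Bool ~ r -> Bool
  unify n ~ r
  unify Bool ~ Bool
  unify i -> k -> Bool ~ q -> r -> Bool
  unify i ~ q
  unify k -> Bool ~ r -> Bool
  unify k ~ r
  unify Bool ~ Bool
\m._ : w -> Int
h : v
  unify w -> Int ~ v -> x
  unify w ~ v
  unify Int ~ x
_ _ : Int
\h._ : v -> Int
let k : Int
x1 : y
\x1._ : y -> y
let n : forall. y -> y
g : u
  unify u ~ Int
  unify Int ~ Int
  unify v -> Int ~ Bool -> z
  unify v ~ Bool
  unify Int ~ z
_ _ : Int
\g._ : Int -> Int
  unify q -> r -> Bool ~ (Int -> Int) -> t26
  unify q ~ Int -> Int
  unify r -> Bool ~ t26
_ _ : r -> Bool

Answer: a -> Bool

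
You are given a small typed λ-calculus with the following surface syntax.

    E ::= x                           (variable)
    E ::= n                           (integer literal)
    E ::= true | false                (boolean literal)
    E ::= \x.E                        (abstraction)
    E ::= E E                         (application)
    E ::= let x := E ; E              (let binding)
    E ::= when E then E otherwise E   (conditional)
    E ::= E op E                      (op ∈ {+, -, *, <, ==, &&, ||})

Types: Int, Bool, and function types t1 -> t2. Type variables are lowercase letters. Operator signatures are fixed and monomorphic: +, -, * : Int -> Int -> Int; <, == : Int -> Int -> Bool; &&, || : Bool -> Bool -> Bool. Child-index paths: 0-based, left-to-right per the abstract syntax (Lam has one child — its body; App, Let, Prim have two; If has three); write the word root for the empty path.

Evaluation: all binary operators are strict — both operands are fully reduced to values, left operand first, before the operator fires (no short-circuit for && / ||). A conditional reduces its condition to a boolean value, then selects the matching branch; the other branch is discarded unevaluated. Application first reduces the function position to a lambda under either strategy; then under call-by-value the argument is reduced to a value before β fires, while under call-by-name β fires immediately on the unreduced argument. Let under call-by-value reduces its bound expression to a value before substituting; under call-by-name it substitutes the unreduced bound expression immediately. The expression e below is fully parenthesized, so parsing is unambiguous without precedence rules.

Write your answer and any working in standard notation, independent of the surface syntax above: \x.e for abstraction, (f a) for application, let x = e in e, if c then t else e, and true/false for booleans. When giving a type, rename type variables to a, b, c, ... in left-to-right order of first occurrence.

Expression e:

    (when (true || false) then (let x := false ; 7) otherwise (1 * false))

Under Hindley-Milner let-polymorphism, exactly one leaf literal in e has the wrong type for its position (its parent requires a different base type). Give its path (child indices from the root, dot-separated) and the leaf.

Answer: 2.1 : false

Derivation:
  unify Bool ~ Bool
  unify Bool ~ Bool
  unify Bool ~ Bool
let x : Bool
  unify Int ~ Int
  unify Bool ~ Int
  FAIL: mismatch Bool ~ Int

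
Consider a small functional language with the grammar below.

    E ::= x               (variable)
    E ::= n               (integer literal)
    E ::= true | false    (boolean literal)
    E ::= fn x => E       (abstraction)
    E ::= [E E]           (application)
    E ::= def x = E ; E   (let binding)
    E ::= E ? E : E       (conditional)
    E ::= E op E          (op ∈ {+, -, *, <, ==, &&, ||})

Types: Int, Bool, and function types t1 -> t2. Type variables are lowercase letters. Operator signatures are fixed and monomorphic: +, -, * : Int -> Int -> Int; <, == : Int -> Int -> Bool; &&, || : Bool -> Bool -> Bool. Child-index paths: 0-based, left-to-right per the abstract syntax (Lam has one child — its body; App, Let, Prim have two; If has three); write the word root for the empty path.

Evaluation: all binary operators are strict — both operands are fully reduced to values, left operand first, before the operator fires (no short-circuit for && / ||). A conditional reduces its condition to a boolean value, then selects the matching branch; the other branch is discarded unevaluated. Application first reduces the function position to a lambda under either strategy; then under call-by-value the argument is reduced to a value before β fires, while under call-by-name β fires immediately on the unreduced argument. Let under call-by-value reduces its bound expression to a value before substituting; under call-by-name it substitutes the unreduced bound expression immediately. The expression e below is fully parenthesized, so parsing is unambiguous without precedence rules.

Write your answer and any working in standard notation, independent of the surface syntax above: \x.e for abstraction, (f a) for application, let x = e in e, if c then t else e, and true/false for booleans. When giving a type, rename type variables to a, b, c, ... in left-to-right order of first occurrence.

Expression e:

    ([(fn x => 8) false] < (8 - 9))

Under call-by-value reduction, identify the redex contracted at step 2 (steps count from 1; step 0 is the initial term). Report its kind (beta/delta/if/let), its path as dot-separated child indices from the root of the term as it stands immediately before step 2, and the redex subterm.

Answer: delta at 1 : (8 - 9)

Working:
step 0: (((\x.8) false) < (8 - 9))
step 1: [beta@0] (8 < (8 - 9))
step 2: [delta@1] (8 < -1)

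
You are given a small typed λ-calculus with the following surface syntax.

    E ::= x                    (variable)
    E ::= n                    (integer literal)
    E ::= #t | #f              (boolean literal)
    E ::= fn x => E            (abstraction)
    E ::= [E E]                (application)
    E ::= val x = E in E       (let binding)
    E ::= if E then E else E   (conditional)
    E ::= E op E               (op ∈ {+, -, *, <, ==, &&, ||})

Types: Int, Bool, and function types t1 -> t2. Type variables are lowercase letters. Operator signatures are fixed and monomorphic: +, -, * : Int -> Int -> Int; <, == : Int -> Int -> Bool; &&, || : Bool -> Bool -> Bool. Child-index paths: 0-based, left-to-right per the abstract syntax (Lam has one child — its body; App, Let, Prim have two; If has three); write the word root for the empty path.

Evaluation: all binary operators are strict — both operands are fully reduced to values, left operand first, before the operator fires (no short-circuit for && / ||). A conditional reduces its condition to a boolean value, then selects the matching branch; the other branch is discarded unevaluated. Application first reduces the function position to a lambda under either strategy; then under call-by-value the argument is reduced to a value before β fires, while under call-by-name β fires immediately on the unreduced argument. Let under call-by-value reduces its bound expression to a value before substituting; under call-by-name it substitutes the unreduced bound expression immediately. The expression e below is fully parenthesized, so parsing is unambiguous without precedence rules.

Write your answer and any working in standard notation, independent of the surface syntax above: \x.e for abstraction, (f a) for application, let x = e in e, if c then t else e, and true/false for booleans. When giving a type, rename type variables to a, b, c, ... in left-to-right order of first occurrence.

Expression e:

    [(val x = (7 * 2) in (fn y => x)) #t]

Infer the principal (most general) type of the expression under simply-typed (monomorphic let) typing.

Derivation:
  unify Int ~ Int
  unify Int ~ Int
let x : Int
x : Int
\y._ : a -> Int
  unify a -> Int ~ Bool -> b
  unify a ~ Bool
  unify Int ~ b
_ _ : Int

Answer: Int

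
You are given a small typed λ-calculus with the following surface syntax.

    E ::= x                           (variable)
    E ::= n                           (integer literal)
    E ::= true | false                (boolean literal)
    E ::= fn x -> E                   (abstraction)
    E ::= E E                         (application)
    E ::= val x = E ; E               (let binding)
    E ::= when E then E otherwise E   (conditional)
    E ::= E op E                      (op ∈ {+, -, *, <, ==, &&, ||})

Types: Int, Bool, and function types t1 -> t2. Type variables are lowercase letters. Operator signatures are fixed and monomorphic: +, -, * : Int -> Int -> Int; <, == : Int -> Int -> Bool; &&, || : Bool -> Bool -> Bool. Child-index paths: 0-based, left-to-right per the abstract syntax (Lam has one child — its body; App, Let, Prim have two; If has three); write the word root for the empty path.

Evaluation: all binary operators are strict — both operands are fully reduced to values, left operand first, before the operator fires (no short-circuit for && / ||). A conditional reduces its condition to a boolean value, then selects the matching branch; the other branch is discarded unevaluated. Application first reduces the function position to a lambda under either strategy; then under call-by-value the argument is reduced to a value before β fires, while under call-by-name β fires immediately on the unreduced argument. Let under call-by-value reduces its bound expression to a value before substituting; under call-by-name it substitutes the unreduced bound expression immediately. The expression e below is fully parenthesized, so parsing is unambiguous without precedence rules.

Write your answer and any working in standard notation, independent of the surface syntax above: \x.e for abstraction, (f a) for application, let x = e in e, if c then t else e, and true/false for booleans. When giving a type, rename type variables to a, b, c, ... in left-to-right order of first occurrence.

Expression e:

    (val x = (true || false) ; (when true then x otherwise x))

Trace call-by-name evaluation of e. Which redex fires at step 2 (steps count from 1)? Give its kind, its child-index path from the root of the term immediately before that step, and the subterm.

Working:
step 0: (let x = (true || false) in (if true then x else x))
step 1: [let@root] (if true then (true || false) else (true || false))
step 2: [if@root] (true || false)

Answer: if at root : (if true then (true || false) else (true || false))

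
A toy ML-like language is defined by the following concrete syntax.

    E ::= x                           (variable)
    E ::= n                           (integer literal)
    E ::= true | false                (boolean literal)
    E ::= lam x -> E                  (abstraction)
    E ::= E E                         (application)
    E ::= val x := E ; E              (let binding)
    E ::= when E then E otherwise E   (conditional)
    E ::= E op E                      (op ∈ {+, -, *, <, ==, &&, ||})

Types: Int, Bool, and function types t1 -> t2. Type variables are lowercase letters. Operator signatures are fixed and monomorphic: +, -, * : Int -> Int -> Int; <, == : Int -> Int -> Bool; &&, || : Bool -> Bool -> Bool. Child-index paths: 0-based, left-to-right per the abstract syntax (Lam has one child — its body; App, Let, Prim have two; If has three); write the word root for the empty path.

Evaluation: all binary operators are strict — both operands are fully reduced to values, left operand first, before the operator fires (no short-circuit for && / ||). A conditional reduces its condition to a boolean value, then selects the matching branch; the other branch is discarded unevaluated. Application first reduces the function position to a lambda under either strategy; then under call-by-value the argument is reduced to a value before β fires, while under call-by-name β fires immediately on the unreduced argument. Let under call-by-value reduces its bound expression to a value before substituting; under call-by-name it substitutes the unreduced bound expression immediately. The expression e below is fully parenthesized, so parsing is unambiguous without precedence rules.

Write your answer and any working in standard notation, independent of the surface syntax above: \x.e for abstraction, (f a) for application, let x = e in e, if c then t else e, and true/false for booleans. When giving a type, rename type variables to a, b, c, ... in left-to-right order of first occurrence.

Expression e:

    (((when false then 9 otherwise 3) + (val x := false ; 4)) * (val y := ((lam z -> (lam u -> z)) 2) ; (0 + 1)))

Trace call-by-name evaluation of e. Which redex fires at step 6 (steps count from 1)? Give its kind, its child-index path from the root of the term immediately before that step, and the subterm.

Answer: delta at root : (7 * 1)

Trace:
step 0: (((if false then 9 else 3) + (let x = false in 4)) * (let y = ((\z.(\u.z)) 2) in (0 + 1)))
step 1: [if@0.0] ((3 + (let x = false in 4)) * (let y = ((\z.(\u.z)) 2) in (0 + 1)))
step 2: [let@0.1] ((3 + 4) * (let y = ((\z.(\u.z)) 2) in (0 + 1)))
step 3: [delta@0] (7 * (let y = ((\z.(\u.z)) 2) in (0 + 1)))
step 4: [let@1] (7 * (0 + 1))
step 5: [delta@1] (7 * 1)
step 6: [delta@root] 7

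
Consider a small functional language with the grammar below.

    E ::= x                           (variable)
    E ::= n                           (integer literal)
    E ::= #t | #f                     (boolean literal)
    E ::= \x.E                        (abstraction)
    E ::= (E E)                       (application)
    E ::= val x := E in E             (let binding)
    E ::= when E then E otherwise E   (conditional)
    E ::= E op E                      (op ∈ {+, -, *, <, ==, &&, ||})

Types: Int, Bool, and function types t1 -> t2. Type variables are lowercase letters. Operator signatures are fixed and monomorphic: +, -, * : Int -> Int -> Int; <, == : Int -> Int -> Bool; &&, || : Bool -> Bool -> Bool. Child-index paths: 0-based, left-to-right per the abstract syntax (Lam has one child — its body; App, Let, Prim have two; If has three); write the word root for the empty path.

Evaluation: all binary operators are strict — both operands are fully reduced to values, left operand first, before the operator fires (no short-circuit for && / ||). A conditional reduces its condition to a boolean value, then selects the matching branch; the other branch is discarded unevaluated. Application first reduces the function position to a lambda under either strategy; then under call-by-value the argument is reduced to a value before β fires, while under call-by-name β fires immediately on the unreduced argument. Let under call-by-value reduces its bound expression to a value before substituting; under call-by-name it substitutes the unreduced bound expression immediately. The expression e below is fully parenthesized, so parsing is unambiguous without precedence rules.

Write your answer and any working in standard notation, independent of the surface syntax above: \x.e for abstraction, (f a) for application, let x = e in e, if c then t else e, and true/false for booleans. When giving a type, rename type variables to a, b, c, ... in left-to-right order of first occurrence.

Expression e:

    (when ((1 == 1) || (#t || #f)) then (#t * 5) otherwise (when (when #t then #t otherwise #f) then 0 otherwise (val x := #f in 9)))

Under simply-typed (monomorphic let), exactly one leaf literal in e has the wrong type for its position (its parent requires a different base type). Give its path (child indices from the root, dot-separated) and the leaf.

Derivation:
  unify Int ~ Int
  unify Int ~ Int
  unify Bool ~ Bool
  unify Bool ~ Bool
  unify Bool ~ Bool
  unify Bool ~ Bool
  unify Bool ~ Bool
  unify Bool ~ Int
  FAIL: mismatch Bool ~ Int

Answer: 1.0 : true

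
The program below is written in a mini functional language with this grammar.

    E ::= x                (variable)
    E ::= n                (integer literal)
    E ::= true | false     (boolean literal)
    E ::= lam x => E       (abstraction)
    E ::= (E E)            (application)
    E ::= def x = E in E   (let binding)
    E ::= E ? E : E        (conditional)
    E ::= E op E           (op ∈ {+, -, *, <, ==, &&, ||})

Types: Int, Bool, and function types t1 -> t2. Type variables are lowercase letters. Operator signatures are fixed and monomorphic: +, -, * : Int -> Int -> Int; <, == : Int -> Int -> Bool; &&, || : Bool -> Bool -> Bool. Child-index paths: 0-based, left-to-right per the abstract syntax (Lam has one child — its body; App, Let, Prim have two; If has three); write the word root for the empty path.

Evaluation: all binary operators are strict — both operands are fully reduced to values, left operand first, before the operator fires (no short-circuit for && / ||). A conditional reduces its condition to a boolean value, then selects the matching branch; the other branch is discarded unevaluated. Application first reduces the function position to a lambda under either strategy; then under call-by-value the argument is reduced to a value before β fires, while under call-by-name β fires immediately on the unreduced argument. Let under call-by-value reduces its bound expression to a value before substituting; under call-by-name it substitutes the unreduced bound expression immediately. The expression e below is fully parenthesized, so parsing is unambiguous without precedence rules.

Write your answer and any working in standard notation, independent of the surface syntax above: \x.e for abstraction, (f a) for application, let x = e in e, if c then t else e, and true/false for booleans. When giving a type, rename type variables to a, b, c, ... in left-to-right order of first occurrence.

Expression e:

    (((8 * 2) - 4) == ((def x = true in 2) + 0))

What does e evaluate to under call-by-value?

Working:
step 0: (((8 * 2) - 4) == ((let x = true in 2) + 0))
step 1: [delta@0.0] ((16 - 4) == ((let x = true in 2) + 0))
step 2: [delta@0] (12 == ((let x = true in 2) + 0))
step 3: [let@1.0] (12 == (2 + 0))
step 4: [delta@1] (12 == 2)
step 5: [delta@root] false

Answer: false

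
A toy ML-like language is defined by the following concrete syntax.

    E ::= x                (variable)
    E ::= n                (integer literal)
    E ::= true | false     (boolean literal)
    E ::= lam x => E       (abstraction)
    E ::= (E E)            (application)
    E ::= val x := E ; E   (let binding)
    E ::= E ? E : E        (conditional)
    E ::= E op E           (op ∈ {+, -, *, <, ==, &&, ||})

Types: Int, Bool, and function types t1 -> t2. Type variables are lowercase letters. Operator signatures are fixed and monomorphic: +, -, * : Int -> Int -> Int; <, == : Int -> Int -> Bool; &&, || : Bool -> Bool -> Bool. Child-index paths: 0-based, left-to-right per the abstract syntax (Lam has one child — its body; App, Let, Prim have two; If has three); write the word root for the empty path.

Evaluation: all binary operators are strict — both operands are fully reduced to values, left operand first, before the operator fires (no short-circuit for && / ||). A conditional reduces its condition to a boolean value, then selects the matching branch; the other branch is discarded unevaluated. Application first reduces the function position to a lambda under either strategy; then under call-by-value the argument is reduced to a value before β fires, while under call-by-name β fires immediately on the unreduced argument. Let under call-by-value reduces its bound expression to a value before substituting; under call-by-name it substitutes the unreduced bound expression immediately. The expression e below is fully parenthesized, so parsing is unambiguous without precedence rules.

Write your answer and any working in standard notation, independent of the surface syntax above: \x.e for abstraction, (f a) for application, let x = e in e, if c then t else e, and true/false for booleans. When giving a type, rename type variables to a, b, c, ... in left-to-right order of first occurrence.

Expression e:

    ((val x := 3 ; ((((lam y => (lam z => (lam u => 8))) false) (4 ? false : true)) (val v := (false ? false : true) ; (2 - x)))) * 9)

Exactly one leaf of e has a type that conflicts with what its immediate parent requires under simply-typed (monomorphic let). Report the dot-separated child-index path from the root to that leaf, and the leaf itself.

Answer: 0.1.0.1.0 : 4

Trace:
let x : Int
\u._ : c -> Int
\z._ : b -> c -> Int
\y._ : a -> b -> c -> Int
  unify a -> b -> c -> Int ~ Bool -> d
  unify a ~ Bool
  unify b -> c -> Int ~ d
_ _ : b -> c -> Int
  unify Int ~ Bool
  FAIL: mismatch Int ~ Bool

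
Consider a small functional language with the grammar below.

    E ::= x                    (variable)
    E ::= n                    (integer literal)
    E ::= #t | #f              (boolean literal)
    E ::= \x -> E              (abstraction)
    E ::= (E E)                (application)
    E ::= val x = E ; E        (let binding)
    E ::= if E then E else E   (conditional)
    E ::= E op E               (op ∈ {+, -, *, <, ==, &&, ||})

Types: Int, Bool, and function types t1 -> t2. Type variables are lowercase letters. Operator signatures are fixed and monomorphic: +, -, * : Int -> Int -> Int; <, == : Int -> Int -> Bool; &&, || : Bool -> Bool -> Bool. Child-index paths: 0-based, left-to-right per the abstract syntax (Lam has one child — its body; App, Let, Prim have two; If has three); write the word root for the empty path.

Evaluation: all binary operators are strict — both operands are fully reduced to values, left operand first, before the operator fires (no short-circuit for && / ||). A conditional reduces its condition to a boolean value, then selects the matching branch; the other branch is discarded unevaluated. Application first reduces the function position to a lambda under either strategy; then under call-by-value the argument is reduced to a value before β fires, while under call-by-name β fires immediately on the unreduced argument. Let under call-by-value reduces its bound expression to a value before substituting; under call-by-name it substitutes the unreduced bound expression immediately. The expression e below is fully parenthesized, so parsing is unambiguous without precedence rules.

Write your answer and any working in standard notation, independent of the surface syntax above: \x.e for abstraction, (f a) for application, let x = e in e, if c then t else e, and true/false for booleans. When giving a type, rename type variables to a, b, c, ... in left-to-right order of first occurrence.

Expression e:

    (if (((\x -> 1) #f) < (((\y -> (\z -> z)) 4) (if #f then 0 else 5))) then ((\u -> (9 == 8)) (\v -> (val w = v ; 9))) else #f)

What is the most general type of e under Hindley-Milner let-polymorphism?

Trace:
\x._ : a -> Int
  unify a -> Int ~ Bool -> b
  unify a ~ Bool
  unify Int ~ b
_ _ : Int
  unify Int ~ Int
z : d
\z._ : d -> d
\y._ : c -> d -> d
  unify c -> d -> d ~ Int -> e
  unify c ~ Int
  unify d -> d ~ e
_ _ : d -> d
  unify Bool ~ Bool
  unify Int ~ Int
  unify d -> d ~ Int -> f
  unify d ~ Int
  unify Int ~ f
_ _ : Int
  unify Int ~ Int
  unify Bool ~ Bool
  unify Int ~ Int
  unify Int ~ Int
\u._ : g -> Bool
v : h
let w : h
\v._ : h -> Int
  unify g -> Bool ~ (h -> Int) -> i
  unify g ~ h -> Int
  unify Bool ~ i
_ _ : Bool
  unify Bool ~ Bool

Answer: Bool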